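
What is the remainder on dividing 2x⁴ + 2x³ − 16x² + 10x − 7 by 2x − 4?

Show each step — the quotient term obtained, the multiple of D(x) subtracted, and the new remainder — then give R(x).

R(x) = −3

Step 1: lead(2x⁴ + 2x³ − 16x² + 10x − 7) ÷ lead(D) = 2x⁴ ÷ 2x = x³. Subtract (x³)·D = 2x⁴ − 4x³. Remainder: 6x³ − 16x² + 10x − 7.
Step 2: lead(6x³ − 16x² + 10x − 7) ÷ lead(D) = 6x³ ÷ 2x = 3x². Subtract (3x²)·D = 6x³ − 12x². Remainder: −4x² + 10x − 7.
Step 3: lead(−4x² + 10x − 7) ÷ lead(D) = −4x² ÷ 2x = −2x. Subtract (−2x)·D = −4x² + 8x. Remainder: 2x − 7.
Step 4: lead(2x − 7) ÷ lead(D) = 2x ÷ 2x = 1. Subtract (1)·D = 2x − 4. Remainder: −3.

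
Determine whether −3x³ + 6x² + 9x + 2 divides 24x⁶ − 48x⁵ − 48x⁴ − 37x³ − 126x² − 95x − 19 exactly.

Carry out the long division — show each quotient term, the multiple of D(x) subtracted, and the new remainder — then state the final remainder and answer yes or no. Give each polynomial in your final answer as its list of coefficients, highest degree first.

Step 1: lead(24x⁶ − 48x⁵ − 48x⁴ − 37x³ − 126x² − 95x − 19) ÷ lead(D) = 24x⁶ ÷ −3x³ = −8x³. Subtract (−8x³)·D = 24x⁶ − 48x⁵ − 72x⁴ − 16x³. Remainder: 24x⁴ − 21x³ − 126x² − 95x − 19.
Step 2: lead(24x⁴ − 21x³ − 126x² − 95x − 19) ÷ lead(D) = 24x⁴ ÷ −3x³ = −8x. Subtract (−8x)·D = 24x⁴ − 48x³ − 72x² − 16x. Remainder: 27x³ − 54x² − 79x − 19.
Step 3: lead(27x³ − 54x² − 79x − 19) ÷ lead(D) = 27x³ ÷ −3x³ = −9. Subtract (−9)·D = 27x³ − 54x² − 81x − 18. Remainder: 2x − 1.

R = [2, -1], so D(x) is not a factor of P(x). no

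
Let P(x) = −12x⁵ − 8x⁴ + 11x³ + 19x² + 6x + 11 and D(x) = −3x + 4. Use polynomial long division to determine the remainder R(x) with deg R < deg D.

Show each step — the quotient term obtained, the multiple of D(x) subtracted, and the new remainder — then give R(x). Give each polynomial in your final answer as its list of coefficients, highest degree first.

Step 1: lead(−12x⁵ − 8x⁴ + 11x³ + 19x² + 6x + 11) ÷ lead(D) = −12x⁵ ÷ −3x = 4x⁴. Subtract (4x⁴)·D = −12x⁵ + 16x⁴. Remainder: −24x⁴ + 11x³ + 19x² + 6x + 11.
Step 2: lead(−24x⁴ + 11x³ + 19x² + 6x + 11) ÷ lead(D) = −24x⁴ ÷ −3x = 8x³. Subtract (8x³)·D = −24x⁴ + 32x³. Remainder: −21x³ + 19x² + 6x + 11.
Step 3: lead(−21x³ + 19x² + 6x + 11) ÷ lead(D) = −21x³ ÷ −3x = 7x². Subtract (7x²)·D = −21x³ + 28x². Remainder: −9x² + 6x + 11.
Step 4: lead(−9x² + 6x + 11) ÷ lead(D) = −9x² ÷ −3x = 3x. Subtract (3x)·D = −9x² + 12x. Remainder: −6x + 11.
Step 5: lead(−6x + 11) ÷ lead(D) = −6x ÷ −3x = 2. Subtract (2)·D = −6x + 8. Remainder: 3.

R = [3]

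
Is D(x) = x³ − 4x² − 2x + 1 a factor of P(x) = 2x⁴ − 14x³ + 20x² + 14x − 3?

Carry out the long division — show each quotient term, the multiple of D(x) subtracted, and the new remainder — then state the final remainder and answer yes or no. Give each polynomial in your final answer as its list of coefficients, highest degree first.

R = [3], so D(x) is not a factor of P(x). no

Step 1: lead(2x⁴ − 14x³ + 20x² + 14x − 3) ÷ lead(D) = 2x⁴ ÷ x³ = 2x. Subtract (2x)·D = 2x⁴ − 8x³ − 4x² + 2x. Remainder: −6x³ + 24x² + 12x − 3.
Step 2: lead(−6x³ + 24x² + 12x − 3) ÷ lead(D) = −6x³ ÷ x³ = −6. Subtract (−6)·D = −6x³ + 24x² + 12x − 6. Remainder: 3.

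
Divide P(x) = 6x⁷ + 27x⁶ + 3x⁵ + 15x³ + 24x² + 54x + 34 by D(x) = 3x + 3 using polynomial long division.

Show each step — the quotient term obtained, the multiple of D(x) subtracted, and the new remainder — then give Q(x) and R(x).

Step 1: lead(6x⁷ + 27x⁶ + 3x⁵ + 15x³ + 24x² + 54x + 34) ÷ lead(D) = 6x⁷ ÷ 3x = 2x⁶. Subtract (2x⁶)·D = 6x⁷ + 6x⁶. Remainder: 21x⁶ + 3x⁵ + 15x³ + 24x² + 54x + 34.
Step 2: lead(21x⁶ + 3x⁵ + 15x³ + 24x² + 54x + 34) ÷ lead(D) = 21x⁶ ÷ 3x = 7x⁵. Subtract (7x⁵)·D = 21x⁶ + 21x⁵. Remainder: −18x⁵ + 15x³ + 24x² + 54x + 34.
Step 3: lead(−18x⁵ + 15x³ + 24x² + 54x + 34) ÷ lead(D) = −18x⁵ ÷ 3x = −6x⁴. Subtract (−6x⁴)·D = −18x⁵ − 18x⁴. Remainder: 18x⁴ + 15x³ + 24x² + 54x + 34.
Step 4: lead(18x⁴ + 15x³ + 24x² + 54x + 34) ÷ lead(D) = 18x⁴ ÷ 3x = 6x³. Subtract (6x³)·D = 18x⁴ + 18x³. Remainder: −3x³ + 24x² + 54x + 34.
Step 5: lead(−3x³ + 24x² + 54x + 34) ÷ lead(D) = −3x³ ÷ 3x = −x². Subtract (−x²)·D = −3x³ − 3x². Remainder: 27x² + 54x + 34.
Step 6: lead(27x² + 54x + 34) ÷ lead(D) = 27x² ÷ 3x = 9x. Subtract (9x)·D = 27x² + 27x. Remainder: 27x + 34.
Step 7: lead(27x + 34) ÷ lead(D) = 27x ÷ 3x = 9. Subtract (9)·D = 27x + 27. Remainder: 7.

Q(x) = 2x⁶ + 7x⁵ − 6x⁴ + 6x³ − x² + 9x + 9; R(x) = 7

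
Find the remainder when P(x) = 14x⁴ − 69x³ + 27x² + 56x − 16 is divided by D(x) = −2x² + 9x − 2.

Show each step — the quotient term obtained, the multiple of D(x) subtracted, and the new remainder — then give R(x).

Step 1: lead(14x⁴ − 69x³ + 27x² + 56x − 16) ÷ lead(D) = 14x⁴ ÷ −2x² = −7x². Subtract (−7x²)·D = 14x⁴ − 63x³ + 14x². Remainder: −6x³ + 13x² + 56x − 16.
Step 2: lead(−6x³ + 13x² + 56x − 16) ÷ lead(D) = −6x³ ÷ −2x² = 3x. Subtract (3x)·D = −6x³ + 27x² − 6x. Remainder: −14x² + 62x − 16.
Step 3: lead(−14x² + 62x − 16) ÷ lead(D) = −14x² ÷ −2x² = 7. Subtract (7)·D = −14x² + 63x − 14. Remainder: −x − 2.

R(x) = −x − 2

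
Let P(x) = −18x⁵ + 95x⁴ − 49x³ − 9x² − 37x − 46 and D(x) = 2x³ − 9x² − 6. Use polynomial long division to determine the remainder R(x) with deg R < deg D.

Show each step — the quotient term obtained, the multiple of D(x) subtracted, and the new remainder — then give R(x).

Step 1: lead(−18x⁵ + 95x⁴ − 49x³ − 9x² − 37x − 46) ÷ lead(D) = −18x⁵ ÷ 2x³ = −9x². Subtract (−9x²)·D = −18x⁵ + 81x⁴ + 54x². Remainder: 14x⁴ − 49x³ − 63x² − 37x − 46.
Step 2: lead(14x⁴ − 49x³ − 63x² − 37x − 46) ÷ lead(D) = 14x⁴ ÷ 2x³ = 7x. Subtract (7x)·D = 14x⁴ − 63x³ − 42x. Remainder: 14x³ − 63x² + 5x − 46.
Step 3: lead(14x³ − 63x² + 5x − 46) ÷ lead(D) = 14x³ ÷ 2x³ = 7. Subtract (7)·D = 14x³ − 63x² − 42. Remainder: 5x − 4.

R(x) = 5x − 4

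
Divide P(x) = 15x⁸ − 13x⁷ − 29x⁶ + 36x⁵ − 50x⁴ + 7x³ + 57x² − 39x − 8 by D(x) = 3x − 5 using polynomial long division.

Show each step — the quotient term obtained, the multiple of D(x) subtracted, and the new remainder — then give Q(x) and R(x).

Step 1: lead(15x⁸ − 13x⁷ − 29x⁶ + 36x⁵ − 50x⁴ + 7x³ + 57x² − 39x − 8) ÷ lead(D) = 15x⁸ ÷ 3x = 5x⁷. Subtract (5x⁷)·D = 15x⁸ − 25x⁷. Remainder: 12x⁷ − 29x⁶ + 36x⁵ − 50x⁴ + 7x³ + 57x² − 39x − 8.
Step 2: lead(12x⁷ − 29x⁶ + 36x⁵ − 50x⁴ + 7x³ + 57x² − 39x − 8) ÷ lead(D) = 12x⁷ ÷ 3x = 4x⁶. Subtract (4x⁶)·D = 12x⁷ − 20x⁶. Remainder: −9x⁶ + 36x⁵ − 50x⁴ + 7x³ + 57x² − 39x − 8.
Step 3: lead(−9x⁶ + 36x⁵ − 50x⁴ + 7x³ + 57x² − 39x − 8) ÷ lead(D) = −9x⁶ ÷ 3x = −3x⁵. Subtract (−3x⁵)·D = −9x⁶ + 15x⁵. Remainder: 21x⁵ − 50x⁴ + 7x³ + 57x² − 39x − 8.
Step 4: lead(21x⁵ − 50x⁴ + 7x³ + 57x² − 39x − 8) ÷ lead(D) = 21x⁵ ÷ 3x = 7x⁴. Subtract (7x⁴)·D = 21x⁵ − 35x⁴. Remainder: −15x⁴ + 7x³ + 57x² − 39x − 8.
Step 5: lead(−15x⁴ + 7x³ + 57x² − 39x − 8) ÷ lead(D) = −15x⁴ ÷ 3x = −5x³. Subtract (−5x³)·D = −15x⁴ + 25x³. Remainder: −18x³ + 57x² − 39x − 8.
Step 6: lead(−18x³ + 57x² − 39x − 8) ÷ lead(D) = −18x³ ÷ 3x = −6x². Subtract (−6x²)·D = −18x³ + 30x². Remainder: 27x² − 39x − 8.
Step 7: lead(27x² − 39x − 8) ÷ lead(D) = 27x² ÷ 3x = 9x. Subtract (9x)·D = 27x² − 45x. Remainder: 6x − 8.
Step 8: lead(6x − 8) ÷ lead(D) = 6x ÷ 3x = 2. Subtract (2)·D = 6x − 10. Remainder: 2.

Q(x) = 5x⁷ + 4x⁶ − 3x⁵ + 7x⁴ − 5x³ − 6x² + 9x + 2; R(x) = 2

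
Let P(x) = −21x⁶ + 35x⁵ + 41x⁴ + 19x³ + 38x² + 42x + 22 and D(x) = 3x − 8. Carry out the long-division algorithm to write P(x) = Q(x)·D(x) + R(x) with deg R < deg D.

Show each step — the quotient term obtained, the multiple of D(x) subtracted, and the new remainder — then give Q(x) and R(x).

Q(x) = −7x⁵ − 7x⁴ − 5x³ − 7x² − 6x − 2; R(x) = 6

Step 1: lead(−21x⁶ + 35x⁵ + 41x⁴ + 19x³ + 38x² + 42x + 22) ÷ lead(D) = −21x⁶ ÷ 3x = −7x⁵. Subtract (−7x⁵)·D = −21x⁶ + 56x⁵. Remainder: −21x⁵ + 41x⁴ + 19x³ + 38x² + 42x + 22.
Step 2: lead(−21x⁵ + 41x⁴ + 19x³ + 38x² + 42x + 22) ÷ lead(D) = −21x⁵ ÷ 3x = −7x⁴. Subtract (−7x⁴)·D = −21x⁵ + 56x⁴. Remainder: −15x⁴ + 19x³ + 38x² + 42x + 22.
Step 3: lead(−15x⁴ + 19x³ + 38x² + 42x + 22) ÷ lead(D) = −15x⁴ ÷ 3x = −5x³. Subtract (−5x³)·D = −15x⁴ + 40x³. Remainder: −21x³ + 38x² + 42x + 22.
Step 4: lead(−21x³ + 38x² + 42x + 22) ÷ lead(D) = −21x³ ÷ 3x = −7x². Subtract (−7x²)·D = −21x³ + 56x². Remainder: −18x² + 42x + 22.
Step 5: lead(−18x² + 42x + 22) ÷ lead(D) = −18x² ÷ 3x = −6x. Subtract (−6x)·D = −18x² + 48x. Remainder: −6x + 22.
Step 6: lead(−6x + 22) ÷ lead(D) = −6x ÷ 3x = −2. Subtract (−2)·D = −6x + 16. Remainder: 6.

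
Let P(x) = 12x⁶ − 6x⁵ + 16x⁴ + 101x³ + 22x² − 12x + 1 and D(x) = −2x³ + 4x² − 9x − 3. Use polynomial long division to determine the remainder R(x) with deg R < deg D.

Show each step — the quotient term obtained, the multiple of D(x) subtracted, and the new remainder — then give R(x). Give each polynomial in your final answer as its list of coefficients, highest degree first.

Step 1: lead(12x⁶ − 6x⁵ + 16x⁴ + 101x³ + 22x² − 12x + 1) ÷ lead(D) = 12x⁶ ÷ −2x³ = −6x³. Subtract (−6x³)·D = 12x⁶ − 24x⁵ + 54x⁴ + 18x³. Remainder: 18x⁵ − 38x⁴ + 83x³ + 22x² − 12x + 1.
Step 2: lead(18x⁵ − 38x⁴ + 83x³ + 22x² − 12x + 1) ÷ lead(D) = 18x⁵ ÷ −2x³ = −9x². Subtract (−9x²)·D = 18x⁵ − 36x⁴ + 81x³ + 27x². Remainder: −2x⁴ + 2x³ − 5x² − 12x + 1.
Step 3: lead(−2x⁴ + 2x³ − 5x² − 12x + 1) ÷ lead(D) = −2x⁴ ÷ −2x³ = x. Subtract (x)·D = −2x⁴ + 4x³ − 9x² − 3x. Remainder: −2x³ + 4x² − 9x + 1.
Step 4: lead(−2x³ + 4x² − 9x + 1) ÷ lead(D) = −2x³ ÷ −2x³ = 1. Subtract (1)·D = −2x³ + 4x² − 9x − 3. Remainder: 4.

R = [4]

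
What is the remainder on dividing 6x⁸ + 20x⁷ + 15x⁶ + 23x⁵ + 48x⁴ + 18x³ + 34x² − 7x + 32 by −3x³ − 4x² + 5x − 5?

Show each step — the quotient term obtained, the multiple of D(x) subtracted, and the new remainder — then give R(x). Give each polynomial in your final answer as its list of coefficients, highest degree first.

Step 1: lead(6x⁸ + 20x⁷ + 15x⁶ + 23x⁵ + 48x⁴ + 18x³ + 34x² − 7x + 32) ÷ lead(D) = 6x⁸ ÷ −3x³ = −2x⁵. Subtract (−2x⁵)·D = 6x⁸ + 8x⁷ − 10x⁶ + 10x⁵. Remainder: 12x⁷ + 25x⁶ + 13x⁵ + 48x⁴ + 18x³ + 34x² − 7x + 32.
Step 2: lead(12x⁷ + 25x⁶ + 13x⁵ + 48x⁴ + 18x³ + 34x² − 7x + 32) ÷ lead(D) = 12x⁷ ÷ −3x³ = −4x⁴. Subtract (−4x⁴)·D = 12x⁷ + 16x⁶ − 20x⁵ + 20x⁴. Remainder: 9x⁶ + 33x⁵ + 28x⁴ + 18x³ + 34x² − 7x + 32.
Step 3: lead(9x⁶ + 33x⁵ + 28x⁴ + 18x³ + 34x² − 7x + 32) ÷ lead(D) = 9x⁶ ÷ −3x³ = −3x³. Subtract (−3x³)·D = 9x⁶ + 12x⁵ − 15x⁴ + 15x³. Remainder: 21x⁵ + 43x⁴ + 3x³ + 34x² − 7x + 32.
Step 4: lead(21x⁵ + 43x⁴ + 3x³ + 34x² − 7x + 32) ÷ lead(D) = 21x⁵ ÷ −3x³ = −7x². Subtract (−7x²)·D = 21x⁵ + 28x⁴ − 35x³ + 35x². Remainder: 15x⁴ + 38x³ − x² − 7x + 32.
Step 5: lead(15x⁴ + 38x³ − x² − 7x + 32) ÷ lead(D) = 15x⁴ ÷ −3x³ = −5x. Subtract (−5x)·D = 15x⁴ + 20x³ − 25x² + 25x. Remainder: 18x³ + 24x² − 32x + 32.
Step 6: lead(18x³ + 24x² − 32x + 32) ÷ lead(D) = 18x³ ÷ −3x³ = −6. Subtract (−6)·D = 18x³ + 24x² − 30x + 30. Remainder: −2x + 2.

R = [-2, 2]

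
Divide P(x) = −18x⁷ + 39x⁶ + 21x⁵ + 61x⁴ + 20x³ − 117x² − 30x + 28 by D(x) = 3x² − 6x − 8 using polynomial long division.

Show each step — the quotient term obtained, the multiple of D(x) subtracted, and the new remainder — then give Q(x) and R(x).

Q(x) = −6x⁵ + x⁴ − 7x³ + 9x² + 6x − 3; R(x) = 4

Step 1: lead(−18x⁷ + 39x⁶ + 21x⁵ + 61x⁴ + 20x³ − 117x² − 30x + 28) ÷ lead(D) = −18x⁷ ÷ 3x² = −6x⁵. Subtract (−6x⁵)·D = −18x⁷ + 36x⁶ + 48x⁵. Remainder: 3x⁶ − 27x⁵ + 61x⁴ + 20x³ − 117x² − 30x + 28.
Step 2: lead(3x⁶ − 27x⁵ + 61x⁴ + 20x³ − 117x² − 30x + 28) ÷ lead(D) = 3x⁶ ÷ 3x² = x⁴. Subtract (x⁴)·D = 3x⁶ − 6x⁵ − 8x⁴. Remainder: −21x⁵ + 69x⁴ + 20x³ − 117x² − 30x + 28.
Step 3: lead(−21x⁵ + 69x⁴ + 20x³ − 117x² − 30x + 28) ÷ lead(D) = −21x⁵ ÷ 3x² = −7x³. Subtract (−7x³)·D = −21x⁵ + 42x⁴ + 56x³. Remainder: 27x⁴ − 36x³ − 117x² − 30x + 28.
Step 4: lead(27x⁴ − 36x³ − 117x² − 30x + 28) ÷ lead(D) = 27x⁴ ÷ 3x² = 9x². Subtract (9x²)·D = 27x⁴ − 54x³ − 72x². Remainder: 18x³ − 45x² − 30x + 28.
Step 5: lead(18x³ − 45x² − 30x + 28) ÷ lead(D) = 18x³ ÷ 3x² = 6x. Subtract (6x)·D = 18x³ − 36x² − 48x. Remainder: −9x² + 18x + 28.
Step 6: lead(−9x² + 18x + 28) ÷ lead(D) = −9x² ÷ 3x² = −3. Subtract (−3)·D = −9x² + 18x + 24. Remainder: 4.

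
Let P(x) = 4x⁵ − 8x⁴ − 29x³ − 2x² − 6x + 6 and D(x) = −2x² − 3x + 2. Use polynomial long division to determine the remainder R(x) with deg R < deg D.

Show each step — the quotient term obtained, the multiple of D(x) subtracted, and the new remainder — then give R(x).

R(x) = 5x − 4

Step 1: lead(4x⁵ − 8x⁴ − 29x³ − 2x² − 6x + 6) ÷ lead(D) = 4x⁵ ÷ −2x² = −2x³. Subtract (−2x³)·D = 4x⁵ + 6x⁴ − 4x³. Remainder: −14x⁴ − 25x³ − 2x² − 6x + 6.
Step 2: lead(−14x⁴ − 25x³ − 2x² − 6x + 6) ÷ lead(D) = −14x⁴ ÷ −2x² = 7x². Subtract (7x²)·D = −14x⁴ − 21x³ + 14x². Remainder: −4x³ − 16x² − 6x + 6.
Step 3: lead(−4x³ − 16x² − 6x + 6) ÷ lead(D) = −4x³ ÷ −2x² = 2x. Subtract (2x)·D = −4x³ − 6x² + 4x. Remainder: −10x² − 10x + 6.
Step 4: lead(−10x² − 10x + 6) ÷ lead(D) = −10x² ÷ −2x² = 5. Subtract (5)·D = −10x² − 15x + 10. Remainder: 5x − 4.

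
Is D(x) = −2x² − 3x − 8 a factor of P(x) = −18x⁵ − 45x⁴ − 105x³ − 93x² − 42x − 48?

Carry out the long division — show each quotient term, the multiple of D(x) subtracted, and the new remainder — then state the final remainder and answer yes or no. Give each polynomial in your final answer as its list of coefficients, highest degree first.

Step 1: lead(−18x⁵ − 45x⁴ − 105x³ − 93x² − 42x − 48) ÷ lead(D) = −18x⁵ ÷ −2x² = 9x³. Subtract (9x³)·D = −18x⁵ − 27x⁴ − 72x³. Remainder: −18x⁴ − 33x³ − 93x² − 42x − 48.
Step 2: lead(−18x⁴ − 33x³ − 93x² − 42x − 48) ÷ lead(D) = −18x⁴ ÷ −2x² = 9x². Subtract (9x²)·D = −18x⁴ − 27x³ − 72x². Remainder: −6x³ − 21x² − 42x − 48.
Step 3: lead(−6x³ − 21x² − 42x − 48) ÷ lead(D) = −6x³ ÷ −2x² = 3x. Subtract (3x)·D = −6x³ − 9x² − 24x. Remainder: −12x² − 18x − 48.
Step 4: lead(−12x² − 18x − 48) ÷ lead(D) = −12x² ÷ −2x² = 6. Subtract (6)·D = −12x² − 18x − 48. Remainder: 0.

R = [0], so D(x) is a factor of P(x). yes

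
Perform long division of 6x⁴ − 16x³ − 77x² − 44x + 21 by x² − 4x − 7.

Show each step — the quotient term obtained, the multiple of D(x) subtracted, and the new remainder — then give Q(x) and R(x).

Q(x) = 6x² + 8x − 3; R(x) = 0

Step 1: lead(6x⁴ − 16x³ − 77x² − 44x + 21) ÷ lead(D) = 6x⁴ ÷ x² = 6x². Subtract (6x²)·D = 6x⁴ − 24x³ − 42x². Remainder: 8x³ − 35x² − 44x + 21.
Step 2: lead(8x³ − 35x² − 44x + 21) ÷ lead(D) = 8x³ ÷ x² = 8x. Subtract (8x)·D = 8x³ − 32x² − 56x. Remainder: −3x² + 12x + 21.
Step 3: lead(−3x² + 12x + 21) ÷ lead(D) = −3x² ÷ x² = −3. Subtract (−3)·D = −3x² + 12x + 21. Remainder: 0.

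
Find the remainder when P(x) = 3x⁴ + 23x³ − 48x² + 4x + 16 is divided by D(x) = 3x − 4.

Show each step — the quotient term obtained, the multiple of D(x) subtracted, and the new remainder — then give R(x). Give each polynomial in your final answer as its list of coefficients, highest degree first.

Step 1: lead(3x⁴ + 23x³ − 48x² + 4x + 16) ÷ lead(D) = 3x⁴ ÷ 3x = x³. Subtract (x³)·D = 3x⁴ − 4x³. Remainder: 27x³ − 48x² + 4x + 16.
Step 2: lead(27x³ − 48x² + 4x + 16) ÷ lead(D) = 27x³ ÷ 3x = 9x². Subtract (9x²)·D = 27x³ − 36x². Remainder: −12x² + 4x + 16.
Step 3: lead(−12x² + 4x + 16) ÷ lead(D) = −12x² ÷ 3x = −4x. Subtract (−4x)·D = −12x² + 16x. Remainder: −12x + 16.
Step 4: lead(−12x + 16) ÷ lead(D) = −12x ÷ 3x = −4. Subtract (−4)·D = −12x + 16. Remainder: 0.

R = [0]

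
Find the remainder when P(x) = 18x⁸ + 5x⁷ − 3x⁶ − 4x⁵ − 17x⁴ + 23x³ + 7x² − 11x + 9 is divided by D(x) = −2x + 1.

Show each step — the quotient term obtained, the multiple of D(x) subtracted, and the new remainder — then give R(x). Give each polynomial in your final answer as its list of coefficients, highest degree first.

R = [7]

Step 1: lead(18x⁸ + 5x⁷ − 3x⁶ − 4x⁵ − 17x⁴ + 23x³ + 7x² − 11x + 9) ÷ lead(D) = 18x⁸ ÷ −2x = −9x⁷. Subtract (−9x⁷)·D = 18x⁸ − 9x⁷. Remainder: 14x⁷ − 3x⁶ − 4x⁵ − 17x⁴ + 23x³ + 7x² − 11x + 9.
Step 2: lead(14x⁷ − 3x⁶ − 4x⁵ − 17x⁴ + 23x³ + 7x² − 11x + 9) ÷ lead(D) = 14x⁷ ÷ −2x = −7x⁶. Subtract (−7x⁶)·D = 14x⁷ − 7x⁶. Remainder: 4x⁶ − 4x⁵ − 17x⁴ + 23x³ + 7x² − 11x + 9.
Step 3: lead(4x⁶ − 4x⁵ − 17x⁴ + 23x³ + 7x² − 11x + 9) ÷ lead(D) = 4x⁶ ÷ −2x = −2x⁵. Subtract (−2x⁵)·D = 4x⁶ − 2x⁵. Remainder: −2x⁵ − 17x⁴ + 23x³ + 7x² − 11x + 9.
Step 4: lead(−2x⁵ − 17x⁴ + 23x³ + 7x² − 11x + 9) ÷ lead(D) = −2x⁵ ÷ −2x = x⁴. Subtract (x⁴)·D = −2x⁵ + x⁴. Remainder: −18x⁴ + 23x³ + 7x² − 11x + 9.
Step 5: lead(−18x⁴ + 23x³ + 7x² − 11x + 9) ÷ lead(D) = −18x⁴ ÷ −2x = 9x³. Subtract (9x³)·D = −18x⁴ + 9x³. Remainder: 14x³ + 7x² − 11x + 9.
Step 6: lead(14x³ + 7x² − 11x + 9) ÷ lead(D) = 14x³ ÷ −2x = −7x². Subtract (−7x²)·D = 14x³ − 7x². Remainder: 14x² − 11x + 9.
Step 7: lead(14x² − 11x + 9) ÷ lead(D) = 14x² ÷ −2x = −7x. Subtract (−7x)·D = 14x² − 7x. Remainder: −4x + 9.
Step 8: lead(−4x + 9) ÷ lead(D) = −4x ÷ −2x = 2. Subtract (2)·D = −4x + 2. Remainder: 7.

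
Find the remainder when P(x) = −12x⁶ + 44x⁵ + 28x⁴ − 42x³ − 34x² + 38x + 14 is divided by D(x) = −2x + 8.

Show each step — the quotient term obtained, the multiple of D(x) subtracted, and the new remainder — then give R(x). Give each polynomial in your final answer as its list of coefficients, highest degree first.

R = [6]

Step 1: lead(−12x⁶ + 44x⁵ + 28x⁴ − 42x³ − 34x² + 38x + 14) ÷ lead(D) = −12x⁶ ÷ −2x = 6x⁵. Subtract (6x⁵)·D = −12x⁶ + 48x⁵. Remainder: −4x⁵ + 28x⁴ − 42x³ − 34x² + 38x + 14.
Step 2: lead(−4x⁵ + 28x⁴ − 42x³ − 34x² + 38x + 14) ÷ lead(D) = −4x⁵ ÷ −2x = 2x⁴. Subtract (2x⁴)·D = −4x⁵ + 16x⁴. Remainder: 12x⁴ − 42x³ − 34x² + 38x + 14.
Step 3: lead(12x⁴ − 42x³ − 34x² + 38x + 14) ÷ lead(D) = 12x⁴ ÷ −2x = −6x³. Subtract (−6x³)·D = 12x⁴ − 48x³. Remainder: 6x³ − 34x² + 38x + 14.
Step 4: lead(6x³ − 34x² + 38x + 14) ÷ lead(D) = 6x³ ÷ −2x = −3x². Subtract (−3x²)·D = 6x³ − 24x². Remainder: −10x² + 38x + 14.
Step 5: lead(−10x² + 38x + 14) ÷ lead(D) = −10x² ÷ −2x = 5x. Subtract (5x)·D = −10x² + 40x. Remainder: −2x + 14.
Step 6: lead(−2x + 14) ÷ lead(D) = −2x ÷ −2x = 1. Subtract (1)·D = −2x + 8. Remainder: 6.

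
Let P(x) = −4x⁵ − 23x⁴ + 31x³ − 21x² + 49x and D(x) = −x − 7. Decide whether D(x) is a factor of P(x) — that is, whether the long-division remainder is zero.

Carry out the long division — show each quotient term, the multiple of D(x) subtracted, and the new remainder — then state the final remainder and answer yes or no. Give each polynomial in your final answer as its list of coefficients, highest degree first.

Step 1: lead(−4x⁵ − 23x⁴ + 31x³ − 21x² + 49x) ÷ lead(D) = −4x⁵ ÷ −x = 4x⁴. Subtract (4x⁴)·D = −4x⁵ − 28x⁴. Remainder: 5x⁴ + 31x³ − 21x² + 49x.
Step 2: lead(5x⁴ + 31x³ − 21x² + 49x) ÷ lead(D) = 5x⁴ ÷ −x = −5x³. Subtract (−5x³)·D = 5x⁴ + 35x³. Remainder: −4x³ − 21x² + 49x.
Step 3: lead(−4x³ − 21x² + 49x) ÷ lead(D) = −4x³ ÷ −x = 4x². Subtract (4x²)·D = −4x³ − 28x². Remainder: 7x² + 49x.
Step 4: lead(7x² + 49x) ÷ lead(D) = 7x² ÷ −x = −7x. Subtract (−7x)·D = 7x² + 49x. Remainder: 0.

R = [0], so D(x) is a factor of P(x). yes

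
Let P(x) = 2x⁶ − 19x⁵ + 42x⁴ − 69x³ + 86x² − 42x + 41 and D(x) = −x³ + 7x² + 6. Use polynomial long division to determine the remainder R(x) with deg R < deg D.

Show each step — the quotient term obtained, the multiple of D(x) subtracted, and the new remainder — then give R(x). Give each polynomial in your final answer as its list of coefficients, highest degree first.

Step 1: lead(2x⁶ − 19x⁵ + 42x⁴ − 69x³ + 86x² − 42x + 41) ÷ lead(D) = 2x⁶ ÷ −x³ = −2x³. Subtract (−2x³)·D = 2x⁶ − 14x⁵ − 12x³. Remainder: −5x⁵ + 42x⁴ − 57x³ + 86x² − 42x + 41.
Step 2: lead(−5x⁵ + 42x⁴ − 57x³ + 86x² − 42x + 41) ÷ lead(D) = −5x⁵ ÷ −x³ = 5x². Subtract (5x²)·D = −5x⁵ + 35x⁴ + 30x². Remainder: 7x⁴ − 57x³ + 56x² − 42x + 41.
Step 3: lead(7x⁴ − 57x³ + 56x² − 42x + 41) ÷ lead(D) = 7x⁴ ÷ −x³ = −7x. Subtract (−7x)·D = 7x⁴ − 49x³ − 42x. Remainder: −8x³ + 56x² + 41.
Step 4: lead(−8x³ + 56x² + 41) ÷ lead(D) = −8x³ ÷ −x³ = 8. Subtract (8)·D = −8x³ + 56x² + 48. Remainder: −7.

R = [-7]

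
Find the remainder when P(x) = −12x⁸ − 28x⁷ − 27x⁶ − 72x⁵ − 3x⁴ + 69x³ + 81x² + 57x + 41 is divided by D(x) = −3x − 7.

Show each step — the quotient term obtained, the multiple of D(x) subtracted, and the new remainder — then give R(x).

R(x) = 6

Step 1: lead(−12x⁸ − 28x⁷ − 27x⁶ − 72x⁵ − 3x⁴ + 69x³ + 81x² + 57x + 41) ÷ lead(D) = −12x⁸ ÷ −3x = 4x⁷. Subtract (4x⁷)·D = −12x⁸ − 28x⁷. Remainder: −27x⁶ − 72x⁵ − 3x⁴ + 69x³ + 81x² + 57x + 41.
Step 2: lead(−27x⁶ − 72x⁵ − 3x⁴ + 69x³ + 81x² + 57x + 41) ÷ lead(D) = −27x⁶ ÷ −3x = 9x⁵. Subtract (9x⁵)·D = −27x⁶ − 63x⁵. Remainder: −9x⁵ − 3x⁴ + 69x³ + 81x² + 57x + 41.
Step 3: lead(−9x⁵ − 3x⁴ + 69x³ + 81x² + 57x + 41) ÷ lead(D) = −9x⁵ ÷ −3x = 3x⁴. Subtract (3x⁴)·D = −9x⁵ − 21x⁴. Remainder: 18x⁴ + 69x³ + 81x² + 57x + 41.
Step 4: lead(18x⁴ + 69x³ + 81x² + 57x + 41) ÷ lead(D) = 18x⁴ ÷ −3x = −6x³. Subtract (−6x³)·D = 18x⁴ + 42x³. Remainder: 27x³ + 81x² + 57x + 41.
Step 5: lead(27x³ + 81x² + 57x + 41) ÷ lead(D) = 27x³ ÷ −3x = −9x². Subtract (−9x²)·D = 27x³ + 63x². Remainder: 18x² + 57x + 41.
Step 6: lead(18x² + 57x + 41) ÷ lead(D) = 18x² ÷ −3x = −6x. Subtract (−6x)·D = 18x² + 42x. Remainder: 15x + 41.
Step 7: lead(15x + 41) ÷ lead(D) = 15x ÷ −3x = −5. Subtract (−5)·D = 15x + 35. Remainder: 6.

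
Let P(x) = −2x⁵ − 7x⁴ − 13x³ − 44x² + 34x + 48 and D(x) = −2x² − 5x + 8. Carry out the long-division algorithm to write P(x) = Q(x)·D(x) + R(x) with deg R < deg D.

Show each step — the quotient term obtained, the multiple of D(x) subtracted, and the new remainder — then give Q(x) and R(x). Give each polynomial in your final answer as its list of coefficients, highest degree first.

Q = [1, 1, 8, 6]; R = [0]

Step 1: lead(−2x⁵ − 7x⁴ − 13x³ − 44x² + 34x + 48) ÷ lead(D) = −2x⁵ ÷ −2x² = x³. Subtract (x³)·D = −2x⁵ − 5x⁴ + 8x³. Remainder: −2x⁴ − 21x³ − 44x² + 34x + 48.
Step 2: lead(−2x⁴ − 21x³ − 44x² + 34x + 48) ÷ lead(D) = −2x⁴ ÷ −2x² = x². Subtract (x²)·D = −2x⁴ − 5x³ + 8x². Remainder: −16x³ − 52x² + 34x + 48.
Step 3: lead(−16x³ − 52x² + 34x + 48) ÷ lead(D) = −16x³ ÷ −2x² = 8x. Subtract (8x)·D = −16x³ − 40x² + 64x. Remainder: −12x² − 30x + 48.
Step 4: lead(−12x² − 30x + 48) ÷ lead(D) = −12x² ÷ −2x² = 6. Subtract (6)·D = −12x² − 30x + 48. Remainder: 0.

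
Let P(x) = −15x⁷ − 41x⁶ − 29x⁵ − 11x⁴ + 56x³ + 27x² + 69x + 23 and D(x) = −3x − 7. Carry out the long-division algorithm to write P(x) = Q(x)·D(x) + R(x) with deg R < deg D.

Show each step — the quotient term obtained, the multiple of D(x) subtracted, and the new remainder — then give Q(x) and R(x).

Step 1: lead(−15x⁷ − 41x⁶ − 29x⁵ − 11x⁴ + 56x³ + 27x² + 69x + 23) ÷ lead(D) = −15x⁷ ÷ −3x = 5x⁶. Subtract (5x⁶)·D = −15x⁷ − 35x⁶. Remainder: −6x⁶ − 29x⁵ − 11x⁴ + 56x³ + 27x² + 69x + 23.
Step 2: lead(−6x⁶ − 29x⁵ − 11x⁴ + 56x³ + 27x² + 69x + 23) ÷ lead(D) = −6x⁶ ÷ −3x = 2x⁵. Subtract (2x⁵)·D = −6x⁶ − 14x⁵. Remainder: −15x⁵ − 11x⁴ + 56x³ + 27x² + 69x + 23.
Step 3: lead(−15x⁵ − 11x⁴ + 56x³ + 27x² + 69x + 23) ÷ lead(D) = −15x⁵ ÷ −3x = 5x⁴. Subtract (5x⁴)·D = −15x⁵ − 35x⁴. Remainder: 24x⁴ + 56x³ + 27x² + 69x + 23.
Step 4: lead(24x⁴ + 56x³ + 27x² + 69x + 23) ÷ lead(D) = 24x⁴ ÷ −3x = −8x³. Subtract (−8x³)·D = 24x⁴ + 56x³. Remainder: 27x² + 69x + 23.
Step 5: lead(27x² + 69x + 23) ÷ lead(D) = 27x² ÷ −3x = −9x. Subtract (−9x)·D = 27x² + 63x. Remainder: 6x + 23.
Step 6: lead(6x + 23) ÷ lead(D) = 6x ÷ −3x = −2. Subtract (−2)·D = 6x + 14. Remainder: 9.

Q(x) = 5x⁶ + 2x⁵ + 5x⁴ − 8x³ − 9x − 2; R(x) = 9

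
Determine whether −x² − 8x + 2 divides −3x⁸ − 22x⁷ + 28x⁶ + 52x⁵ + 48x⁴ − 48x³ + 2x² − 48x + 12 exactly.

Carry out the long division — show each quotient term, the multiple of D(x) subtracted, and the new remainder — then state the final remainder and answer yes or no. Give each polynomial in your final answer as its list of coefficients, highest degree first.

Step 1: lead(−3x⁸ − 22x⁷ + 28x⁶ + 52x⁵ + 48x⁴ − 48x³ + 2x² − 48x + 12) ÷ lead(D) = −3x⁸ ÷ −x² = 3x⁶. Subtract (3x⁶)·D = −3x⁸ − 24x⁷ + 6x⁶. Remainder: 2x⁷ + 22x⁶ + 52x⁵ + 48x⁴ − 48x³ + 2x² − 48x + 12.
Step 2: lead(2x⁷ + 22x⁶ + 52x⁵ + 48x⁴ − 48x³ + 2x² − 48x + 12) ÷ lead(D) = 2x⁷ ÷ −x² = −2x⁵. Subtract (−2x⁵)·D = 2x⁷ + 16x⁶ − 4x⁵. Remainder: 6x⁶ + 56x⁵ + 48x⁴ − 48x³ + 2x² − 48x + 12.
Step 3: lead(6x⁶ + 56x⁵ + 48x⁴ − 48x³ + 2x² − 48x + 12) ÷ lead(D) = 6x⁶ ÷ −x² = −6x⁴. Subtract (−6x⁴)·D = 6x⁶ + 48x⁵ − 12x⁴. Remainder: 8x⁵ + 60x⁴ − 48x³ + 2x² − 48x + 12.
Step 4: lead(8x⁵ + 60x⁴ − 48x³ + 2x² − 48x + 12) ÷ lead(D) = 8x⁵ ÷ −x² = −8x³. Subtract (−8x³)·D = 8x⁵ + 64x⁴ − 16x³. Remainder: −4x⁴ − 32x³ + 2x² − 48x + 12.
Step 5: lead(−4x⁴ − 32x³ + 2x² − 48x + 12) ÷ lead(D) = −4x⁴ ÷ −x² = 4x². Subtract (4x²)·D = −4x⁴ − 32x³ + 8x². Remainder: −6x² − 48x + 12.
Step 6: lead(−6x² − 48x + 12) ÷ lead(D) = −6x² ÷ −x² = 6. Subtract (6)·D = −6x² − 48x + 12. Remainder: 0.

R = [0], so D(x) is a factor of P(x). yes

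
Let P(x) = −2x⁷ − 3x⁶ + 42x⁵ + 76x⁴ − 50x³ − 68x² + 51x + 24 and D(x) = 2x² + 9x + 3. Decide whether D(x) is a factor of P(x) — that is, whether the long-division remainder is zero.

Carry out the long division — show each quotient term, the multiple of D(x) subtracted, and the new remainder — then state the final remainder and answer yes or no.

Step 1: lead(−2x⁷ − 3x⁶ + 42x⁵ + 76x⁴ − 50x³ − 68x² + 51x + 24) ÷ lead(D) = −2x⁷ ÷ 2x² = −x⁵. Subtract (−x⁵)·D = −2x⁷ − 9x⁶ − 3x⁵. Remainder: 6x⁶ + 45x⁵ + 76x⁴ − 50x³ − 68x² + 51x + 24.
Step 2: lead(6x⁶ + 45x⁵ + 76x⁴ − 50x³ − 68x² + 51x + 24) ÷ lead(D) = 6x⁶ ÷ 2x² = 3x⁴. Subtract (3x⁴)·D = 6x⁶ + 27x⁵ + 9x⁴. Remainder: 18x⁵ + 67x⁴ − 50x³ − 68x² + 51x + 24.
Step 3: lead(18x⁵ + 67x⁴ − 50x³ − 68x² + 51x + 24) ÷ lead(D) = 18x⁵ ÷ 2x² = 9x³. Subtract (9x³)·D = 18x⁵ + 81x⁴ + 27x³. Remainder: −14x⁴ − 77x³ − 68x² + 51x + 24.
Step 4: lead(−14x⁴ − 77x³ − 68x² + 51x + 24) ÷ lead(D) = −14x⁴ ÷ 2x² = −7x². Subtract (−7x²)·D = −14x⁴ − 63x³ − 21x². Remainder: −14x³ − 47x² + 51x + 24.
Step 5: lead(−14x³ − 47x² + 51x + 24) ÷ lead(D) = −14x³ ÷ 2x² = −7x. Subtract (−7x)·D = −14x³ − 63x² − 21x. Remainder: 16x² + 72x + 24.
Step 6: lead(16x² + 72x + 24) ÷ lead(D) = 16x² ÷ 2x² = 8. Subtract (8)·D = 16x² + 72x + 24. Remainder: 0.

R(x) = 0, so D(x) is a factor of P(x). yes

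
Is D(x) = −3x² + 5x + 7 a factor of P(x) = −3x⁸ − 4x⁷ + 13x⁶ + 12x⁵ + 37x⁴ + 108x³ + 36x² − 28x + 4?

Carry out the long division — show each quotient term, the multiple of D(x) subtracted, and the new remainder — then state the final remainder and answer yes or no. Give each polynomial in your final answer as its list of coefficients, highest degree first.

Step 1: lead(−3x⁸ − 4x⁷ + 13x⁶ + 12x⁵ + 37x⁴ + 108x³ + 36x² − 28x + 4) ÷ lead(D) = −3x⁸ ÷ −3x² = x⁶. Subtract (x⁶)·D = −3x⁸ + 5x⁷ + 7x⁶. Remainder: −9x⁷ + 6x⁶ + 12x⁵ + 37x⁴ + 108x³ + 36x² − 28x + 4.
Step 2: lead(−9x⁷ + 6x⁶ + 12x⁵ + 37x⁴ + 108x³ + 36x² − 28x + 4) ÷ lead(D) = −9x⁷ ÷ −3x² = 3x⁵. Subtract (3x⁵)·D = −9x⁷ + 15x⁶ + 21x⁵. Remainder: −9x⁶ − 9x⁵ + 37x⁴ + 108x³ + 36x² − 28x + 4.
Step 3: lead(−9x⁶ − 9x⁵ + 37x⁴ + 108x³ + 36x² − 28x + 4) ÷ lead(D) = −9x⁶ ÷ −3x² = 3x⁴. Subtract (3x⁴)·D = −9x⁶ + 15x⁵ + 21x⁴. Remainder: −24x⁵ + 16x⁴ + 108x³ + 36x² − 28x + 4.
Step 4: lead(−24x⁵ + 16x⁴ + 108x³ + 36x² − 28x + 4) ÷ lead(D) = −24x⁵ ÷ −3x² = 8x³. Subtract (8x³)·D = −24x⁵ + 40x⁴ + 56x³. Remainder: −24x⁴ + 52x³ + 36x² − 28x + 4.
Step 5: lead(−24x⁴ + 52x³ + 36x² − 28x + 4) ÷ lead(D) = −24x⁴ ÷ −3x² = 8x². Subtract (8x²)·D = −24x⁴ + 40x³ + 56x². Remainder: 12x³ − 20x² − 28x + 4.
Step 6: lead(12x³ − 20x² − 28x + 4) ÷ lead(D) = 12x³ ÷ −3x² = −4x. Subtract (−4x)·D = 12x³ − 20x² − 28x. Remainder: 4.

R = [4], so D(x) is not a factor of P(x). no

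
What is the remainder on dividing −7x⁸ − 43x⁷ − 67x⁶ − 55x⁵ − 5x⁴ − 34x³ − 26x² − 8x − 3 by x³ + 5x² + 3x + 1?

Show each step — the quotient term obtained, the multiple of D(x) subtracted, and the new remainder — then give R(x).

Step 1: lead(−7x⁸ − 43x⁷ − 67x⁶ − 55x⁵ − 5x⁴ − 34x³ − 26x² − 8x − 3) ÷ lead(D) = −7x⁸ ÷ x³ = −7x⁵. Subtract (−7x⁵)·D = −7x⁸ − 35x⁷ − 21x⁶ − 7x⁵. Remainder: −8x⁷ − 46x⁶ − 48x⁵ − 5x⁴ − 34x³ − 26x² − 8x − 3.
Step 2: lead(−8x⁷ − 46x⁶ − 48x⁵ − 5x⁴ − 34x³ − 26x² − 8x − 3) ÷ lead(D) = −8x⁷ ÷ x³ = −8x⁴. Subtract (−8x⁴)·D = −8x⁷ − 40x⁶ − 24x⁵ − 8x⁴. Remainder: −6x⁶ − 24x⁵ + 3x⁴ − 34x³ − 26x² − 8x − 3.
Step 3: lead(−6x⁶ − 24x⁵ + 3x⁴ − 34x³ − 26x² − 8x − 3) ÷ lead(D) = −6x⁶ ÷ x³ = −6x³. Subtract (−6x³)·D = −6x⁶ − 30x⁵ − 18x⁴ − 6x³. Remainder: 6x⁵ + 21x⁴ − 28x³ − 26x² − 8x − 3.
Step 4: lead(6x⁵ + 21x⁴ − 28x³ − 26x² − 8x − 3) ÷ lead(D) = 6x⁵ ÷ x³ = 6x². Subtract (6x²)·D = 6x⁵ + 30x⁴ + 18x³ + 6x². Remainder: −9x⁴ − 46x³ − 32x² − 8x − 3.
Step 5: lead(−9x⁴ − 46x³ − 32x² − 8x − 3) ÷ lead(D) = −9x⁴ ÷ x³ = −9x. Subtract (−9x)·D = −9x⁴ − 45x³ − 27x² − 9x. Remainder: −x³ − 5x² + x − 3.
Step 6: lead(−x³ − 5x² + x − 3) ÷ lead(D) = −x³ ÷ x³ = −1. Subtract (−1)·D = −x³ − 5x² − 3x − 1. Remainder: 4x − 2.

R(x) = 4x − 2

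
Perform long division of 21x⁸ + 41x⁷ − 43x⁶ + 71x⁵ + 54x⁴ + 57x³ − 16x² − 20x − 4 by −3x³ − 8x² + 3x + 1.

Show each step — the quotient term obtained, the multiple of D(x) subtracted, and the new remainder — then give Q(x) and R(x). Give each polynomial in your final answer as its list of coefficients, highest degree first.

Step 1: lead(21x⁸ + 41x⁷ − 43x⁶ + 71x⁵ + 54x⁴ + 57x³ − 16x² − 20x − 4) ÷ lead(D) = 21x⁸ ÷ −3x³ = −7x⁵. Subtract (−7x⁵)·D = 21x⁸ + 56x⁷ − 21x⁶ − 7x⁵. Remainder: −15x⁷ − 22x⁶ + 78x⁵ + 54x⁴ + 57x³ − 16x² − 20x − 4.
Step 2: lead(−15x⁷ − 22x⁶ + 78x⁵ + 54x⁴ + 57x³ − 16x² − 20x − 4) ÷ lead(D) = −15x⁷ ÷ −3x³ = 5x⁴. Subtract (5x⁴)·D = −15x⁷ − 40x⁶ + 15x⁵ + 5x⁴. Remainder: 18x⁶ + 63x⁵ + 49x⁴ + 57x³ − 16x² − 20x − 4.
Step 3: lead(18x⁶ + 63x⁵ + 49x⁴ + 57x³ − 16x² − 20x − 4) ÷ lead(D) = 18x⁶ ÷ −3x³ = −6x³. Subtract (−6x³)·D = 18x⁶ + 48x⁵ − 18x⁴ − 6x³. Remainder: 15x⁵ + 67x⁴ + 63x³ − 16x² − 20x − 4.
Step 4: lead(15x⁵ + 67x⁴ + 63x³ − 16x² − 20x − 4) ÷ lead(D) = 15x⁵ ÷ −3x³ = −5x². Subtract (−5x²)·D = 15x⁵ + 40x⁴ − 15x³ − 5x². Remainder: 27x⁴ + 78x³ − 11x² − 20x − 4.
Step 5: lead(27x⁴ + 78x³ − 11x² − 20x − 4) ÷ lead(D) = 27x⁴ ÷ −3x³ = −9x. Subtract (−9x)·D = 27x⁴ + 72x³ − 27x² − 9x. Remainder: 6x³ + 16x² − 11x − 4.
Step 6: lead(6x³ + 16x² − 11x − 4) ÷ lead(D) = 6x³ ÷ −3x³ = −2. Subtract (−2)·D = 6x³ + 16x² − 6x − 2. Remainder: −5x − 2.

Q = [-7, 5, -6, -5, -9, -2]; R = [-5, -2]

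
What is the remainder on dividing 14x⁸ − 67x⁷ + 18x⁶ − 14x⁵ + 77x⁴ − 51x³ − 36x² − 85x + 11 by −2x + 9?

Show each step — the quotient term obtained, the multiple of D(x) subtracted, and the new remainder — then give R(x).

Step 1: lead(14x⁸ − 67x⁷ + 18x⁶ − 14x⁵ + 77x⁴ − 51x³ − 36x² − 85x + 11) ÷ lead(D) = 14x⁸ ÷ −2x = −7x⁷. Subtract (−7x⁷)·D = 14x⁸ − 63x⁷. Remainder: −4x⁷ + 18x⁶ − 14x⁵ + 77x⁴ − 51x³ − 36x² − 85x + 11.
Step 2: lead(−4x⁷ + 18x⁶ − 14x⁵ + 77x⁴ − 51x³ − 36x² − 85x + 11) ÷ lead(D) = −4x⁷ ÷ −2x = 2x⁶. Subtract (2x⁶)·D = −4x⁷ + 18x⁶. Remainder: −14x⁵ + 77x⁴ − 51x³ − 36x² − 85x + 11.
Step 3: lead(−14x⁵ + 77x⁴ − 51x³ − 36x² − 85x + 11) ÷ lead(D) = −14x⁵ ÷ −2x = 7x⁴. Subtract (7x⁴)·D = −14x⁵ + 63x⁴. Remainder: 14x⁴ − 51x³ − 36x² − 85x + 11.
Step 4: lead(14x⁴ − 51x³ − 36x² − 85x + 11) ÷ lead(D) = 14x⁴ ÷ −2x = −7x³. Subtract (−7x³)·D = 14x⁴ − 63x³. Remainder: 12x³ − 36x² − 85x + 11.
Step 5: lead(12x³ − 36x² − 85x + 11) ÷ lead(D) = 12x³ ÷ −2x = −6x². Subtract (−6x²)·D = 12x³ − 54x². Remainder: 18x² − 85x + 11.
Step 6: lead(18x² − 85x + 11) ÷ lead(D) = 18x² ÷ −2x = −9x. Subtract (−9x)·D = 18x² − 81x. Remainder: −4x + 11.
Step 7: lead(−4x + 11) ÷ lead(D) = −4x ÷ −2x = 2. Subtract (2)·D = −4x + 18. Remainder: −7.

R(x) = −7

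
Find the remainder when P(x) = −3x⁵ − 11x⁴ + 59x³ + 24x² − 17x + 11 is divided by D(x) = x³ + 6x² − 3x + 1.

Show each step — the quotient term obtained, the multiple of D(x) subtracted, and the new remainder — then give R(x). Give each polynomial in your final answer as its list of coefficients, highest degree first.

R = [3]

Step 1: lead(−3x⁵ − 11x⁴ + 59x³ + 24x² − 17x + 11) ÷ lead(D) = −3x⁵ ÷ x³ = −3x². Subtract (−3x²)·D = −3x⁵ − 18x⁴ + 9x³ − 3x². Remainder: 7x⁴ + 50x³ + 27x² − 17x + 11.
Step 2: lead(7x⁴ + 50x³ + 27x² − 17x + 11) ÷ lead(D) = 7x⁴ ÷ x³ = 7x. Subtract (7x)·D = 7x⁴ + 42x³ − 21x² + 7x. Remainder: 8x³ + 48x² − 24x + 11.
Step 3: lead(8x³ + 48x² − 24x + 11) ÷ lead(D) = 8x³ ÷ x³ = 8. Subtract (8)·D = 8x³ + 48x² − 24x + 8. Remainder: 3.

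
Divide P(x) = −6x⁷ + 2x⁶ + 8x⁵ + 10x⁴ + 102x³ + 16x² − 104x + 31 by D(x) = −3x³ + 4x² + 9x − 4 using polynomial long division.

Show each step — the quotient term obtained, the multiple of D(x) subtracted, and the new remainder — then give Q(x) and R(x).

Q(x) = 2x⁴ + 2x³ + 6x² + 8x − 8; R(x) = −1

Step 1: lead(−6x⁷ + 2x⁶ + 8x⁵ + 10x⁴ + 102x³ + 16x² − 104x + 31) ÷ lead(D) = −6x⁷ ÷ −3x³ = 2x⁴. Subtract (2x⁴)·D = −6x⁷ + 8x⁶ + 18x⁵ − 8x⁴. Remainder: −6x⁶ − 10x⁵ + 18x⁴ + 102x³ + 16x² − 104x + 31.
Step 2: lead(−6x⁶ − 10x⁵ + 18x⁴ + 102x³ + 16x² − 104x + 31) ÷ lead(D) = −6x⁶ ÷ −3x³ = 2x³. Subtract (2x³)·D = −6x⁶ + 8x⁵ + 18x⁴ − 8x³. Remainder: −18x⁵ + 110x³ + 16x² − 104x + 31.
Step 3: lead(−18x⁵ + 110x³ + 16x² − 104x + 31) ÷ lead(D) = −18x⁵ ÷ −3x³ = 6x². Subtract (6x²)·D = −18x⁵ + 24x⁴ + 54x³ − 24x². Remainder: −24x⁴ + 56x³ + 40x² − 104x + 31.
Step 4: lead(−24x⁴ + 56x³ + 40x² − 104x + 31) ÷ lead(D) = −24x⁴ ÷ −3x³ = 8x. Subtract (8x)·D = −24x⁴ + 32x³ + 72x² − 32x. Remainder: 24x³ − 32x² − 72x + 31.
Step 5: lead(24x³ − 32x² − 72x + 31) ÷ lead(D) = 24x³ ÷ −3x³ = −8. Subtract (−8)·D = 24x³ − 32x² − 72x + 32. Remainder: −1.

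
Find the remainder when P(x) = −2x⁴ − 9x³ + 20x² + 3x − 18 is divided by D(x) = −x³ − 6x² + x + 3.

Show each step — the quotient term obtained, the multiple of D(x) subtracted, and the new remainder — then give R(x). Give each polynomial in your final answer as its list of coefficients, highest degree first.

Step 1: lead(−2x⁴ − 9x³ + 20x² + 3x − 18) ÷ lead(D) = −2x⁴ ÷ −x³ = 2x. Subtract (2x)·D = −2x⁴ − 12x³ + 2x² + 6x. Remainder: 3x³ + 18x² − 3x − 18.
Step 2: lead(3x³ + 18x² − 3x − 18) ÷ lead(D) = 3x³ ÷ −x³ = −3. Subtract (−3)·D = 3x³ + 18x² − 3x − 9. Remainder: −9.

R = [-9]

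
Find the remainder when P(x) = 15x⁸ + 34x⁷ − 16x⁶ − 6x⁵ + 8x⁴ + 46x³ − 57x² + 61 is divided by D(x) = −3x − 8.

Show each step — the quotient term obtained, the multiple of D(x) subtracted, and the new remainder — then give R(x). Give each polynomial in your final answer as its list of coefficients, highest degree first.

R = [-3]

Step 1: lead(15x⁸ + 34x⁷ − 16x⁶ − 6x⁵ + 8x⁴ + 46x³ − 57x² + 61) ÷ lead(D) = 15x⁸ ÷ −3x = −5x⁷. Subtract (−5x⁷)·D = 15x⁸ + 40x⁷. Remainder: −6x⁷ − 16x⁶ − 6x⁵ + 8x⁴ + 46x³ − 57x² + 61.
Step 2: lead(−6x⁷ − 16x⁶ − 6x⁵ + 8x⁴ + 46x³ − 57x² + 61) ÷ lead(D) = −6x⁷ ÷ −3x = 2x⁶. Subtract (2x⁶)·D = −6x⁷ − 16x⁶. Remainder: −6x⁵ + 8x⁴ + 46x³ − 57x² + 61.
Step 3: lead(−6x⁵ + 8x⁴ + 46x³ − 57x² + 61) ÷ lead(D) = −6x⁵ ÷ −3x = 2x⁴. Subtract (2x⁴)·D = −6x⁵ − 16x⁴. Remainder: 24x⁴ + 46x³ − 57x² + 61.
Step 4: lead(24x⁴ + 46x³ − 57x² + 61) ÷ lead(D) = 24x⁴ ÷ −3x = −8x³. Subtract (−8x³)·D = 24x⁴ + 64x³. Remainder: −18x³ − 57x² + 61.
Step 5: lead(−18x³ − 57x² + 61) ÷ lead(D) = −18x³ ÷ −3x = 6x². Subtract (6x²)·D = −18x³ − 48x². Remainder: −9x² + 61.
Step 6: lead(−9x² + 61) ÷ lead(D) = −9x² ÷ −3x = 3x. Subtract (3x)·D = −9x² − 24x. Remainder: 24x + 61.
Step 7: lead(24x + 61) ÷ lead(D) = 24x ÷ −3x = −8. Subtract (−8)·D = 24x + 64. Remainder: −3.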